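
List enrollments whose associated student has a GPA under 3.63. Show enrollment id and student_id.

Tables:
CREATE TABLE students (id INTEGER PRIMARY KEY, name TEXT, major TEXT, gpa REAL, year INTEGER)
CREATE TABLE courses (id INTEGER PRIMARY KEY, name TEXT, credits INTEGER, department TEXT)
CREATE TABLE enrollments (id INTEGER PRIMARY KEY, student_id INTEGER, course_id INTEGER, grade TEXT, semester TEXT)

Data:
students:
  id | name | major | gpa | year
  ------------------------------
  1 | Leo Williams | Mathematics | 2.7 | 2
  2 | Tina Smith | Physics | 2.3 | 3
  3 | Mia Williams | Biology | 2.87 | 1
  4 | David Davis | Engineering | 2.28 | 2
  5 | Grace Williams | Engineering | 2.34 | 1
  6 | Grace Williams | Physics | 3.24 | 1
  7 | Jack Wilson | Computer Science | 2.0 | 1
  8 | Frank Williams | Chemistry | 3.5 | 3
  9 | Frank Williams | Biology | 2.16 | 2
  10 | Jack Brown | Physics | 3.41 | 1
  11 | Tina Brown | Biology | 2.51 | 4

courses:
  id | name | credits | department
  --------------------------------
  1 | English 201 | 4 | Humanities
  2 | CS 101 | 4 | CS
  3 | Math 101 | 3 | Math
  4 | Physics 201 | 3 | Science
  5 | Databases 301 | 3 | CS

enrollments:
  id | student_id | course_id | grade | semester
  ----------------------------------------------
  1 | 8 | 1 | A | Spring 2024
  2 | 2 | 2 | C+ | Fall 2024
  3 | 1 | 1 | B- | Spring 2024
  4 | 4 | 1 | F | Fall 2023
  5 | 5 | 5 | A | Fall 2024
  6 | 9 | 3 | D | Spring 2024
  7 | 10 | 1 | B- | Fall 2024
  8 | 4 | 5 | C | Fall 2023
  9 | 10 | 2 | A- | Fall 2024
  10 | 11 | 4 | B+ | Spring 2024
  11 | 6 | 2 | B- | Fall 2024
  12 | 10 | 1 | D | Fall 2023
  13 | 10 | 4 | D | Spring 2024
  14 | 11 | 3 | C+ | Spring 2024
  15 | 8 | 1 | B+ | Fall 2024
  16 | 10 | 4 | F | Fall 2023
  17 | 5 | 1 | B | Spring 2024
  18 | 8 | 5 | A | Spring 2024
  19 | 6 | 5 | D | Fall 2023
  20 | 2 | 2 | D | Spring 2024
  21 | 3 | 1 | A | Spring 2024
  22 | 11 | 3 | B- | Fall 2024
SELECT id, student_id FROM enrollments WHERE student_id IN (SELECT id FROM students WHERE gpa < 3.63)

Execution result:
id | student_id
1 | 8
2 | 2
3 | 1
4 | 4
5 | 5
6 | 9
7 | 10
8 | 4
9 | 10
10 | 11
11 | 6
12 | 10
13 | 10
14 | 11
15 | 8
16 | 10
17 | 5
18 | 8
19 | 6
20 | 2
21 | 3
22 | 11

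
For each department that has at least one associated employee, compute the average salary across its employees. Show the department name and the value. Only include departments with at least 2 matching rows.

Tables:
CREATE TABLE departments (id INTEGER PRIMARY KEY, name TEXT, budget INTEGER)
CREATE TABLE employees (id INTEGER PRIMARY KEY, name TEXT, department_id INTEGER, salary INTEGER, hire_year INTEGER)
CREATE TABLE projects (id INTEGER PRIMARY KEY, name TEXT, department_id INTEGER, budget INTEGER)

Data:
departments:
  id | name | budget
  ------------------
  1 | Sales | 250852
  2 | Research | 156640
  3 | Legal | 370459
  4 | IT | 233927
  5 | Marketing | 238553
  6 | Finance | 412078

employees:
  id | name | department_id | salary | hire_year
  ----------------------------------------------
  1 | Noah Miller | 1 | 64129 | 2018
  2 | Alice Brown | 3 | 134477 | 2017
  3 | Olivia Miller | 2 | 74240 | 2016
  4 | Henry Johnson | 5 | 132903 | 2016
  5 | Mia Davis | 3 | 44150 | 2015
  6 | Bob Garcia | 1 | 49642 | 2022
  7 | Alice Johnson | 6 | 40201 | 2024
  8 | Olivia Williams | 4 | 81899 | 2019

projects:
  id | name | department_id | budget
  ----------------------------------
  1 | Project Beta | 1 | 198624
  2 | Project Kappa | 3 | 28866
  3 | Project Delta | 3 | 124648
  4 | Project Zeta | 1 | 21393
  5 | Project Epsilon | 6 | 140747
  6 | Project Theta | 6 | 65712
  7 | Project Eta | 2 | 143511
SELECT p.name, AVG(c.salary) AS avg_salary FROM employees c JOIN departments p ON c.department_id = p.id GROUP BY p.id, p.name HAVING COUNT(*) >= 2

Execution result:
name | avg_salary
Sales | 56885.50
Legal | 89313.50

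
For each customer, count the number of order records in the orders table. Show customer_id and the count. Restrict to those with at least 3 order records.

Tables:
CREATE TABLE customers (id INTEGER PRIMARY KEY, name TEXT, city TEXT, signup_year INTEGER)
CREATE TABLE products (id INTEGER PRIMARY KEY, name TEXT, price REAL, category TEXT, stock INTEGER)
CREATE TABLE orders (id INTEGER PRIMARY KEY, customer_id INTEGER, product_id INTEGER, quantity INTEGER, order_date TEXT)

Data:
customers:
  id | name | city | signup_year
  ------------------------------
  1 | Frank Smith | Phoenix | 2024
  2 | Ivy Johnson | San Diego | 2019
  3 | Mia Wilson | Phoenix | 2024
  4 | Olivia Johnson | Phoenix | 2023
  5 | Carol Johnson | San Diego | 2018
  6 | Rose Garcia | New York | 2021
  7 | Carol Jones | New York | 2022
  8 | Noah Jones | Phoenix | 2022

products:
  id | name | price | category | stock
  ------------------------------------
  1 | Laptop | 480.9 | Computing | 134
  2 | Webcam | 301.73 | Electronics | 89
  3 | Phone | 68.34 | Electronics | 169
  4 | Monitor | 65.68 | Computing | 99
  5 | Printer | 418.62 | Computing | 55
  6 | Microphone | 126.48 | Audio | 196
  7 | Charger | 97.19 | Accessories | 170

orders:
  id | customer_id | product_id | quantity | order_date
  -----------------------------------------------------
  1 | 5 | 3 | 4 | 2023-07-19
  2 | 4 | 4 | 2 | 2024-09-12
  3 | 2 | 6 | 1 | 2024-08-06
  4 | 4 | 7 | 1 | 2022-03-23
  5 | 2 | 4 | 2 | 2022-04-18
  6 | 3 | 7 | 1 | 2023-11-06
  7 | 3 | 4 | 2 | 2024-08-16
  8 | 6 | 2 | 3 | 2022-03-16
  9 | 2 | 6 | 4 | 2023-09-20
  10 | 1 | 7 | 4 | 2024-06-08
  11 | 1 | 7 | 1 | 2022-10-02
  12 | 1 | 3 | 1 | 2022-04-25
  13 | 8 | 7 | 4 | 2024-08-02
SELECT customer_id, COUNT(*) AS order_count FROM orders GROUP BY customer_id HAVING COUNT(*) >= 3

Execution result:
customer_id | order_count
1 | 3
2 | 3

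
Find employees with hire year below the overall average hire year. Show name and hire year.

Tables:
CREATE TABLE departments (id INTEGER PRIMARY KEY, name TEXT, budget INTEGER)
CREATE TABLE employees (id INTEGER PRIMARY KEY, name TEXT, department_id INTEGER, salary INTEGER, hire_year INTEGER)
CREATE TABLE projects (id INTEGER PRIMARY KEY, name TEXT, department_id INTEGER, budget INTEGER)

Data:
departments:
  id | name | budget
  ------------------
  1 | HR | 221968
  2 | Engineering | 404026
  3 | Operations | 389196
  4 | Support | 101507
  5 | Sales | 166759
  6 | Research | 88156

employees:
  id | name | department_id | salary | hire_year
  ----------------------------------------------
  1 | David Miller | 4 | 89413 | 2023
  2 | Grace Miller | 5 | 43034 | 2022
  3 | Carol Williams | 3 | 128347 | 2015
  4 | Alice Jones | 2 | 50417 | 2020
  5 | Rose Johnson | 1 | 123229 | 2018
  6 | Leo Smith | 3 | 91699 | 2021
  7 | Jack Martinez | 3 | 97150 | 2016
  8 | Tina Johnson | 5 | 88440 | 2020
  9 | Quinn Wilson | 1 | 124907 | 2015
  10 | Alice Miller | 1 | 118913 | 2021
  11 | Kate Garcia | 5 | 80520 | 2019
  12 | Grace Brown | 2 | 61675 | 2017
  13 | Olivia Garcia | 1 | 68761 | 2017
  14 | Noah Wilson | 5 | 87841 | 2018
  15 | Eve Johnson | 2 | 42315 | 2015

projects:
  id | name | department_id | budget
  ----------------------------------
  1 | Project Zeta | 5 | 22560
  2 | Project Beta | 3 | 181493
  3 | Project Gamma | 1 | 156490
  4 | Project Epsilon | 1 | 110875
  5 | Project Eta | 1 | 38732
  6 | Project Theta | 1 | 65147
SELECT name, hire_year FROM employees WHERE hire_year < (SELECT AVG(hire_year) FROM employees)

Execution result:
name | hire_year
Carol Williams | 2015
Rose Johnson | 2018
Jack Martinez | 2016
Quinn Wilson | 2015
Grace Brown | 2017
Olivia Garcia | 2017
Noah Wilson | 2018
Eve Johnson | 2015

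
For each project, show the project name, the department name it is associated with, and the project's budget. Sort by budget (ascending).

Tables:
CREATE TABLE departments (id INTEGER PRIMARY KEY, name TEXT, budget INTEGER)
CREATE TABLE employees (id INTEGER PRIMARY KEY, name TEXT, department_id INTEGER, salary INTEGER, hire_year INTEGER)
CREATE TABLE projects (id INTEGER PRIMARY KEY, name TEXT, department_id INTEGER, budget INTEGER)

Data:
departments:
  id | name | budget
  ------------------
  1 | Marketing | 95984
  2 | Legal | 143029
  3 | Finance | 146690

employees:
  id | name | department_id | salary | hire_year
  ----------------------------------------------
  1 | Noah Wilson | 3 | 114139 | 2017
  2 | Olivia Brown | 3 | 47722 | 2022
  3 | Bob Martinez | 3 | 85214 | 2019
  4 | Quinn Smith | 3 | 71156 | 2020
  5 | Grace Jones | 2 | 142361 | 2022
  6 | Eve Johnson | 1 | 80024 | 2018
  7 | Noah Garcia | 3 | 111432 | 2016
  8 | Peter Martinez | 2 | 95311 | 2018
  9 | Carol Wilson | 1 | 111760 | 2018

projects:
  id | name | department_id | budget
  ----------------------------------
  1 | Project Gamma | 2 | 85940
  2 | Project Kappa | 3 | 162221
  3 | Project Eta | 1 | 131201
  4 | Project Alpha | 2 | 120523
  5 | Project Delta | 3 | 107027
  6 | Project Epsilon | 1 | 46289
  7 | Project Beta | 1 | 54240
SELECT c.name, p.name AS department, c.budget FROM projects c JOIN departments p ON c.department_id = p.id ORDER BY c.budget ASC

Execution result:
name | department | budget
Project Epsilon | Marketing | 46289
Project Beta | Marketing | 54240
Project Gamma | Legal | 85940
Project Delta | Finance | 107027
Project Alpha | Legal | 120523
Project Eta | Marketing | 131201
Project Kappa | Finance | 162221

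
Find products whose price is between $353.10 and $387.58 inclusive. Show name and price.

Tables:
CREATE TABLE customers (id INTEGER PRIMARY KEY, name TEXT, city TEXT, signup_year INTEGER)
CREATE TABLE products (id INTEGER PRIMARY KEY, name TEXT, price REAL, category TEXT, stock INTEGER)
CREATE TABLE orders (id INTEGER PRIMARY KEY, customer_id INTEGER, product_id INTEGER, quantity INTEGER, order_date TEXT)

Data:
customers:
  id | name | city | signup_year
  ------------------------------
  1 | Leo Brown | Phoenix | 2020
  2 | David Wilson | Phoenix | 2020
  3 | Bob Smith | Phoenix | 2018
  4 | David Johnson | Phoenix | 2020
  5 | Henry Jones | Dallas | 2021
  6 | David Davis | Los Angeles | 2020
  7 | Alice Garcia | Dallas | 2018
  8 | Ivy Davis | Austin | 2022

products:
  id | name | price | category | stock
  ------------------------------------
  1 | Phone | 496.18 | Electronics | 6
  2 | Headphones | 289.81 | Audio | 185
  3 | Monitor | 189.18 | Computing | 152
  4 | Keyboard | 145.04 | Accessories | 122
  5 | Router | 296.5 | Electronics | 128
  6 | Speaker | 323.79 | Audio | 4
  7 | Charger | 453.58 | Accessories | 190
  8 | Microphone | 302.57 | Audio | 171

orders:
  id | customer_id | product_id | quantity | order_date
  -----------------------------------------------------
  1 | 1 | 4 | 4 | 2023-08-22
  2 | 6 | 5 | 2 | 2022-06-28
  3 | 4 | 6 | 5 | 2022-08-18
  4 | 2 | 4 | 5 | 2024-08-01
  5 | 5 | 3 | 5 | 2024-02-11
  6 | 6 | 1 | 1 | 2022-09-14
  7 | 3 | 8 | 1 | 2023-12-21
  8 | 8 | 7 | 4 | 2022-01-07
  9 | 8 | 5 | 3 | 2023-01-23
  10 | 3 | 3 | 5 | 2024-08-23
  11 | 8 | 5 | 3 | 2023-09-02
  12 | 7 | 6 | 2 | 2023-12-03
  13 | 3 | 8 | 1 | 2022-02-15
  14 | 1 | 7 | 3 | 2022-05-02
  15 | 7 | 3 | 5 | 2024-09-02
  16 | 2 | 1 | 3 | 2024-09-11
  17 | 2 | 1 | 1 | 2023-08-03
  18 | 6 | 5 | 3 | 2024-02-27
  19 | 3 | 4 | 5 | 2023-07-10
SELECT name, price FROM products WHERE price BETWEEN 353.1 AND 387.58

Execution result:
(no rows)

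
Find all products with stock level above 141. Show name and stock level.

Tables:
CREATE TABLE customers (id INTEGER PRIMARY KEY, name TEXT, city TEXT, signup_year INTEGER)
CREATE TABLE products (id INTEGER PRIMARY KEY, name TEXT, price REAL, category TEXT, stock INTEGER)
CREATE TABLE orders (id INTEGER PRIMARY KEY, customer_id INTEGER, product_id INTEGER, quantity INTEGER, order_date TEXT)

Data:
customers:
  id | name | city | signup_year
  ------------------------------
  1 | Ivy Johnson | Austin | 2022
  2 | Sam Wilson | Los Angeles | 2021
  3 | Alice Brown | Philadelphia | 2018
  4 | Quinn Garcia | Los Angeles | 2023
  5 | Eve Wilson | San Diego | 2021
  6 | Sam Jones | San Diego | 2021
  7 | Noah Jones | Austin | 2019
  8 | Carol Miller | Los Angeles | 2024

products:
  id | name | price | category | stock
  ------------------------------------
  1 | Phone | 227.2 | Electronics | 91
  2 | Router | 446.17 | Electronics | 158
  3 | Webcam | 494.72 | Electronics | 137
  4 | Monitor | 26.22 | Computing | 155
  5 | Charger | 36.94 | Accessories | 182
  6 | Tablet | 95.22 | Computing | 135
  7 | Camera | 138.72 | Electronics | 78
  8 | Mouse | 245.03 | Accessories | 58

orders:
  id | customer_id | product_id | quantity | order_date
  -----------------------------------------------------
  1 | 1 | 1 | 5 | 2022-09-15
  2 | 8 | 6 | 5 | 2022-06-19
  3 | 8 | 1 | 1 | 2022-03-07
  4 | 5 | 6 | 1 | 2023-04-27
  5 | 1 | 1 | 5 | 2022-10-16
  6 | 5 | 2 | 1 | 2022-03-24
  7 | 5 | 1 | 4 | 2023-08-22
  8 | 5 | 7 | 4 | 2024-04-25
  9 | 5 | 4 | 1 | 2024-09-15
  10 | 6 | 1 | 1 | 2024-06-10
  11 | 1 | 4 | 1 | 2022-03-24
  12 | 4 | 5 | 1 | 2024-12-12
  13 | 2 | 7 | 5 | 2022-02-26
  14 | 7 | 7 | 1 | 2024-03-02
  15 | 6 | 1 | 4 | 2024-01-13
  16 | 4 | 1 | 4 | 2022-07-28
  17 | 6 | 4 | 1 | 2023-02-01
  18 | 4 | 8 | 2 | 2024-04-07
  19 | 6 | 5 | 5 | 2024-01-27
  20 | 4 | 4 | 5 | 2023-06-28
SELECT name, stock FROM products WHERE stock > 141

Execution result:
name | stock
Router | 158
Monitor | 155
Charger | 182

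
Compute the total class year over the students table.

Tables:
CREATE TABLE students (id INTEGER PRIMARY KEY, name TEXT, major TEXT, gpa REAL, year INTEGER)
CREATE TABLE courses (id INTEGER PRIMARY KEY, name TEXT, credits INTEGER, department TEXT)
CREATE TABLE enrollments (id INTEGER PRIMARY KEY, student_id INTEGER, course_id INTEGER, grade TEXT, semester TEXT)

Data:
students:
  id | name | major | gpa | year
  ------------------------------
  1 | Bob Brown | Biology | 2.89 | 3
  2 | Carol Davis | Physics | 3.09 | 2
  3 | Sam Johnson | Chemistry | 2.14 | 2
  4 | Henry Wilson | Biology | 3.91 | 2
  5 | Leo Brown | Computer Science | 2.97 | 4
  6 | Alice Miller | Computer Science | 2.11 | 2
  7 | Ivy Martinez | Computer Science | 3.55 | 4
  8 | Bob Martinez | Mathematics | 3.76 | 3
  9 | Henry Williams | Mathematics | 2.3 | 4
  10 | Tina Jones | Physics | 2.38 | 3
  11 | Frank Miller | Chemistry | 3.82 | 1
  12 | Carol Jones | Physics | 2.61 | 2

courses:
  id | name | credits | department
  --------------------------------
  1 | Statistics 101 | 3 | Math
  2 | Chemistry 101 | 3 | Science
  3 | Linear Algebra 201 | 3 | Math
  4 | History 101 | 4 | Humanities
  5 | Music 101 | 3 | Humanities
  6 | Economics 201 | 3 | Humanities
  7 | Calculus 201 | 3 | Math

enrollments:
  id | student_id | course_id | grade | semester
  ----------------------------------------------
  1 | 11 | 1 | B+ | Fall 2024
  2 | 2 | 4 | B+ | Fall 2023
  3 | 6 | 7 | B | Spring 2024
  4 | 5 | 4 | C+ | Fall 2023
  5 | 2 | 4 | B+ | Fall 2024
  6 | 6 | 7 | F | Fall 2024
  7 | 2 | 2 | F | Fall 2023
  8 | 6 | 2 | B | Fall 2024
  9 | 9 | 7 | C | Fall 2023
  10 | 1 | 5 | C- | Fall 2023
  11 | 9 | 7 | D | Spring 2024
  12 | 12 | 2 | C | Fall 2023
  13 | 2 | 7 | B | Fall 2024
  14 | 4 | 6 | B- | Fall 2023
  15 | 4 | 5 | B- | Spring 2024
SELECT SUM(year) FROM students

Execution result:
32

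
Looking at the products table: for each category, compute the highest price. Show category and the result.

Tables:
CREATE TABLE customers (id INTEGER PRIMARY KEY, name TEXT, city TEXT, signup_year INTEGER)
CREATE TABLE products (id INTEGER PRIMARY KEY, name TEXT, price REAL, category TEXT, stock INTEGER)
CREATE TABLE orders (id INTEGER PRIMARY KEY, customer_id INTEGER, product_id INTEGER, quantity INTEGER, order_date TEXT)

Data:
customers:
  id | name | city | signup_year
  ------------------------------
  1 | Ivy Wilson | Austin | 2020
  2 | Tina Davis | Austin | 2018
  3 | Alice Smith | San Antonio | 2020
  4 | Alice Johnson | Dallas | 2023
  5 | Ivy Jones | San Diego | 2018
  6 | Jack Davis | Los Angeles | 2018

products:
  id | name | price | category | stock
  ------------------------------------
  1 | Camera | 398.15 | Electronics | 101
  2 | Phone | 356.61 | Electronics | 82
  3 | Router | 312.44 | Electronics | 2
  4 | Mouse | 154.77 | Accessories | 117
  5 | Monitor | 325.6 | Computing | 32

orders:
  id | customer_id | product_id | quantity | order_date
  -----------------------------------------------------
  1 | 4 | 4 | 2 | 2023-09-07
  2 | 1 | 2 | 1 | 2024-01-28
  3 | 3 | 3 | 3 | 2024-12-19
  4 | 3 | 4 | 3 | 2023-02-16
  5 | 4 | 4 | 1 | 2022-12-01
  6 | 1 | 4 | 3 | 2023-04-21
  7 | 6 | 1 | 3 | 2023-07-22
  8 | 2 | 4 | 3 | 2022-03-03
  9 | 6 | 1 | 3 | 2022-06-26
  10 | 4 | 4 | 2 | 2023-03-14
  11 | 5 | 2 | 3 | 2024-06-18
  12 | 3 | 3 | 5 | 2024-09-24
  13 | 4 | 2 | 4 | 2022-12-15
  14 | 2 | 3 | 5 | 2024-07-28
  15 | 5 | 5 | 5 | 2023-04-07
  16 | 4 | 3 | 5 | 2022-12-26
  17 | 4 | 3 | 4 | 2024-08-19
SELECT category, MAX(price) AS max_price FROM products GROUP BY category

Execution result:
category | max_price
Accessories | 154.77
Computing | 325.60
Electronics | 398.15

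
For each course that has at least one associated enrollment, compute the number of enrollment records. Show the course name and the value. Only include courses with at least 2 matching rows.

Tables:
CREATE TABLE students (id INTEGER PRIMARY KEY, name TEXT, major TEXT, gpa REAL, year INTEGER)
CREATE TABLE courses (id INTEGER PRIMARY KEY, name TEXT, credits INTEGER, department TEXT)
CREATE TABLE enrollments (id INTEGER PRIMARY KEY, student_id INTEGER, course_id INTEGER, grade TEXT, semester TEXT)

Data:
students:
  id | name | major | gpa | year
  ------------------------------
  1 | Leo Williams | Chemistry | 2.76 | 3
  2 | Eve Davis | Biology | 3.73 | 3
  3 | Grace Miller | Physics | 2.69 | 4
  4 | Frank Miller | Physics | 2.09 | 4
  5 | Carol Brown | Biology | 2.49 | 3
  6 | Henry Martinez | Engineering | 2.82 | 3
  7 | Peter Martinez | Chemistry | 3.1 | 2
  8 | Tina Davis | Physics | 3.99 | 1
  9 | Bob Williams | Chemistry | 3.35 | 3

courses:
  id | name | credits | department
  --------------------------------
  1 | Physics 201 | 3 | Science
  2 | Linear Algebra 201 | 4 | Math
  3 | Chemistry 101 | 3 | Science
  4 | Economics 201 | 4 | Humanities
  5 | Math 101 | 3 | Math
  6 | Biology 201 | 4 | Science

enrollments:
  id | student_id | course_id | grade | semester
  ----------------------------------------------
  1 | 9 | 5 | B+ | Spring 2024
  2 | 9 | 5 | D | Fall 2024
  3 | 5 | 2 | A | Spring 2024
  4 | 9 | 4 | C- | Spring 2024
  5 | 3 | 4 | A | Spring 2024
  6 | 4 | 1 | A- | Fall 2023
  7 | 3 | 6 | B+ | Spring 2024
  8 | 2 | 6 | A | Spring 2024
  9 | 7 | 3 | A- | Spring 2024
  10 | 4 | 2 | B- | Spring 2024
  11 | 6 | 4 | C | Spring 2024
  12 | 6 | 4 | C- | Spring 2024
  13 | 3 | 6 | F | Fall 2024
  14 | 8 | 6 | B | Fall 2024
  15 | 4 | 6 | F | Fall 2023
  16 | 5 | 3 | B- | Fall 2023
SELECT p.name, COUNT(*) AS n FROM enrollments c JOIN courses p ON c.course_id = p.id GROUP BY p.id, p.name HAVING COUNT(*) >= 2

Execution result:
name | n
Linear Algebra 201 | 2
Chemistry 101 | 2
Economics 201 | 4
Math 101 | 2
Biology 201 | 5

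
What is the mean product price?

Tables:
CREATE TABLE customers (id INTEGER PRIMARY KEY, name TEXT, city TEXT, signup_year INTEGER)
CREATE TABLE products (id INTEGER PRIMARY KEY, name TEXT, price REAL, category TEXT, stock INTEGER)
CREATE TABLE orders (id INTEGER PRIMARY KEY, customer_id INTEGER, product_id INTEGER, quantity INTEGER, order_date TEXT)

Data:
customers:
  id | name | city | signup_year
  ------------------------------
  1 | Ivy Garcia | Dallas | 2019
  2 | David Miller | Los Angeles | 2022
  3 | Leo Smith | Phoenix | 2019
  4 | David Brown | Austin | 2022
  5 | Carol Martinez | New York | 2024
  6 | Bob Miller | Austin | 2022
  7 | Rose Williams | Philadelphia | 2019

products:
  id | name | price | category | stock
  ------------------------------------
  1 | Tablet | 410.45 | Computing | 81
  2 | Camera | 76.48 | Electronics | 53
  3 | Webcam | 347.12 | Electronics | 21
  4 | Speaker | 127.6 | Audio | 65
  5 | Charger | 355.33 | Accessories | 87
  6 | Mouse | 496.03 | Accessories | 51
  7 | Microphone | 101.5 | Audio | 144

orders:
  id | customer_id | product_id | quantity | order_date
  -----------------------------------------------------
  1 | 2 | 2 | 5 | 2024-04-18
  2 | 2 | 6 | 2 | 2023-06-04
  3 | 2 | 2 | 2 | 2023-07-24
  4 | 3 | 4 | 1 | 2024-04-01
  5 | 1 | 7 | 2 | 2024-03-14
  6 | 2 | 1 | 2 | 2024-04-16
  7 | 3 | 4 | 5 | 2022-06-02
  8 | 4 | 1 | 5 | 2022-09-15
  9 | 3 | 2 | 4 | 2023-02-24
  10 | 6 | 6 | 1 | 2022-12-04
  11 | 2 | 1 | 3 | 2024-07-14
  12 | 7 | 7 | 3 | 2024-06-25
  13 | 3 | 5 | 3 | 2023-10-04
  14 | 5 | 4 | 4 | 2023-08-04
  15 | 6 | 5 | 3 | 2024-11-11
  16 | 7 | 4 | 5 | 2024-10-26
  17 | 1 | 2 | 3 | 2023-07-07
SELECT AVG(price) FROM products

Execution result:
273.50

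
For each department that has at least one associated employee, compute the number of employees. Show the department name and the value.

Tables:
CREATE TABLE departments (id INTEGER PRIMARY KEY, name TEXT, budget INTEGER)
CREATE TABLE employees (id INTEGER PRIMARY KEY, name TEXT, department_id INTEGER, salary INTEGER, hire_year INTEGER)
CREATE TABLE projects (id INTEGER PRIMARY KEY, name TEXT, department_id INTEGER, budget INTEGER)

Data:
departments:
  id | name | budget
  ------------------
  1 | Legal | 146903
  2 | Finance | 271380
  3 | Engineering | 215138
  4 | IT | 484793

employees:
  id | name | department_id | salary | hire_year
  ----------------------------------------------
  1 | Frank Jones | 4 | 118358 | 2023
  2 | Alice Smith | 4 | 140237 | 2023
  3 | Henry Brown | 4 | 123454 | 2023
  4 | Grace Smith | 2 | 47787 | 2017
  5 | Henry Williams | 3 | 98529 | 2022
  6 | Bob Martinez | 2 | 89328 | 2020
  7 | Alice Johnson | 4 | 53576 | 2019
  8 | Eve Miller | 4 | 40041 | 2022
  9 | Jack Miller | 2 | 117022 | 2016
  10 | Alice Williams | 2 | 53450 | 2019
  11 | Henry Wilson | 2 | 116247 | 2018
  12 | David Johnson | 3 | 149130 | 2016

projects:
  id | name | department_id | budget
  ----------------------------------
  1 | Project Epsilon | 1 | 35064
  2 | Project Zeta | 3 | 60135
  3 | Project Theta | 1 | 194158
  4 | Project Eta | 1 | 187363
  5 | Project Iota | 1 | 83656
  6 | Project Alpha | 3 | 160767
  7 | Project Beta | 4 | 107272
SELECT p.name, COUNT(*) AS n FROM employees c JOIN departments p ON c.department_id = p.id GROUP BY p.id, p.name

Execution result:
name | n
Finance | 5
Engineering | 2
IT | 5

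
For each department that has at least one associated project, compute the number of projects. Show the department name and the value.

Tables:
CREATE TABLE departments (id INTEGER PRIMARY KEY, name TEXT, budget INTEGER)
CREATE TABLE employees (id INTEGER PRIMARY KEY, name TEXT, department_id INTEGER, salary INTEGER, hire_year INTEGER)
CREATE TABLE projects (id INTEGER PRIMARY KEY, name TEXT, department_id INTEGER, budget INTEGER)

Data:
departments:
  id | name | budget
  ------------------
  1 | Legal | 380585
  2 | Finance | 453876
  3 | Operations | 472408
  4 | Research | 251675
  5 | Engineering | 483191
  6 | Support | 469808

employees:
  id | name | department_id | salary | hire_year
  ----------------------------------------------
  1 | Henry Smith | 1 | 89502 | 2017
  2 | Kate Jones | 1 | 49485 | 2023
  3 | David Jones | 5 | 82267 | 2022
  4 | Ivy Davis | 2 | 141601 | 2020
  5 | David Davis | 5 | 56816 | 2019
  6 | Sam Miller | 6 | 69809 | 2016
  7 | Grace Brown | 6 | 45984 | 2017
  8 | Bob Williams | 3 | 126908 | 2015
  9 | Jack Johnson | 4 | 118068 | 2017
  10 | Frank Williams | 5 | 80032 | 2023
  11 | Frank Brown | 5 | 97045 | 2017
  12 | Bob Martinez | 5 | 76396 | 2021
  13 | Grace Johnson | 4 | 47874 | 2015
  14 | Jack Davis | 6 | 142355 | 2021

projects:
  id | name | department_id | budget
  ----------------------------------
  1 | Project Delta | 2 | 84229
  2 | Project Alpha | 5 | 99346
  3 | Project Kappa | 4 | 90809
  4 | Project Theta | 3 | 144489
SELECT p.name, COUNT(*) AS n FROM projects c JOIN departments p ON c.department_id = p.id GROUP BY p.id, p.name

Execution result:
name | n
Finance | 1
Operations | 1
Research | 1
Engineering | 1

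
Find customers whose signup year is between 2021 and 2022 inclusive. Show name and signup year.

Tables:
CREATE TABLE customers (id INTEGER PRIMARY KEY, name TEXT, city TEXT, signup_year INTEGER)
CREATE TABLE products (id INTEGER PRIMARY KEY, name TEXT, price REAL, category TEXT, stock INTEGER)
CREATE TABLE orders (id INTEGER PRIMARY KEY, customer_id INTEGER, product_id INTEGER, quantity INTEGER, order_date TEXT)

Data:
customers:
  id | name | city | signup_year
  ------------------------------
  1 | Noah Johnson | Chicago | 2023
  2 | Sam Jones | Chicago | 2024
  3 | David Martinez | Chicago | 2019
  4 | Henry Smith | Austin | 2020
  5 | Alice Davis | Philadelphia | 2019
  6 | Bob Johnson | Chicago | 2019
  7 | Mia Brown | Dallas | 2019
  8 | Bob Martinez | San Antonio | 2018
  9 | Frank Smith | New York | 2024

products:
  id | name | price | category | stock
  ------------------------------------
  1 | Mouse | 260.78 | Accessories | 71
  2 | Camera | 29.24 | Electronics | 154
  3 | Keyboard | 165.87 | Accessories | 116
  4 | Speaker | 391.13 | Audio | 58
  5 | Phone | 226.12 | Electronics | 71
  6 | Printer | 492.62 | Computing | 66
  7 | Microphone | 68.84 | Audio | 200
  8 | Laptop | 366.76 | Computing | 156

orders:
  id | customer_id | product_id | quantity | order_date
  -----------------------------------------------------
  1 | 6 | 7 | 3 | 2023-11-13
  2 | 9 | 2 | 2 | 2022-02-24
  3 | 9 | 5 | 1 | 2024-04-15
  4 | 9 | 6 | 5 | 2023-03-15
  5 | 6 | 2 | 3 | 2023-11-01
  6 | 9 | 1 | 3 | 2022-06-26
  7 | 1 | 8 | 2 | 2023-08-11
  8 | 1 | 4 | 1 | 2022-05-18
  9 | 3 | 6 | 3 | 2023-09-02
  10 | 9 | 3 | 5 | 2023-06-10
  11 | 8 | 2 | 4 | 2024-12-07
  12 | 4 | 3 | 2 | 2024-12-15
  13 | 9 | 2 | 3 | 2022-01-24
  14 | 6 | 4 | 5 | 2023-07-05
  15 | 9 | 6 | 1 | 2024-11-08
SELECT name, signup_year FROM customers WHERE signup_year BETWEEN 2021 AND 2022

Execution result:
(no rows)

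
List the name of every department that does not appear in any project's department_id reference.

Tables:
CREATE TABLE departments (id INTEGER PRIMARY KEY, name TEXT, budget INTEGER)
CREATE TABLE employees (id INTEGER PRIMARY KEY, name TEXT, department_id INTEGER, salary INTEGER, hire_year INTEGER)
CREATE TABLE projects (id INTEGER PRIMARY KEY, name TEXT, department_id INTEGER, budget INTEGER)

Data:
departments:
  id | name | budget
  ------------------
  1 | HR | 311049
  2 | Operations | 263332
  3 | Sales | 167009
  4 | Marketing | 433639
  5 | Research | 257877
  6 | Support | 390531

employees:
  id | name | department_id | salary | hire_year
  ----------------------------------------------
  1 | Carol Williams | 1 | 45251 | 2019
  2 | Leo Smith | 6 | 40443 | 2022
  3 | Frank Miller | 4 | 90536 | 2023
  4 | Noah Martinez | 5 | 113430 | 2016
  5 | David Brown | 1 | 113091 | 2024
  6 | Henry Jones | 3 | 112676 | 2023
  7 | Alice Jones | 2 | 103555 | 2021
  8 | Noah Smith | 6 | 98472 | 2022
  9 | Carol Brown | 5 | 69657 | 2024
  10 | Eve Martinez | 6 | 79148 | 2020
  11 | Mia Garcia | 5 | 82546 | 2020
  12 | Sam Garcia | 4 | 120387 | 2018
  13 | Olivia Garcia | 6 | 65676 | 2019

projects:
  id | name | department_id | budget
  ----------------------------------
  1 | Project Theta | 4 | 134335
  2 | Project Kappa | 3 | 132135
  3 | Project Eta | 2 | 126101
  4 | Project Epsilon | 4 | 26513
SELECT p.name FROM departments p LEFT JOIN projects c ON c.department_id = p.id WHERE c.id IS NULL

Execution result:
name
HR
Research
Support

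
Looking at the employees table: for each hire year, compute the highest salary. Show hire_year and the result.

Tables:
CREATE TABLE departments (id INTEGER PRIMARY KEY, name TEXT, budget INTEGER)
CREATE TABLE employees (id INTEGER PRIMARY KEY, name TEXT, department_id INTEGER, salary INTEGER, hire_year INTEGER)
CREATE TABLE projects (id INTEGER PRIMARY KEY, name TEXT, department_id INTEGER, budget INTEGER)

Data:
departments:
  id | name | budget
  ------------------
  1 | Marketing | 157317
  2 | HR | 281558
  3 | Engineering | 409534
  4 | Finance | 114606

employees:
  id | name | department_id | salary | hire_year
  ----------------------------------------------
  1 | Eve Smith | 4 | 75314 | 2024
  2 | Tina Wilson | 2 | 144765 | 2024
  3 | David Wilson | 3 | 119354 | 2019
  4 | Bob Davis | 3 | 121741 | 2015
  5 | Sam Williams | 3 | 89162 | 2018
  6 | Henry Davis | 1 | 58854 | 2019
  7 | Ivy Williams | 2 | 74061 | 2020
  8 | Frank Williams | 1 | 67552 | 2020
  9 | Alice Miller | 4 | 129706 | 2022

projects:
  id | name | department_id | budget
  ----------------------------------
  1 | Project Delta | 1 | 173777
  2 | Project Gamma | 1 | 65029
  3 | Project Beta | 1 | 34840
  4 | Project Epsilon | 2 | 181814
SELECT hire_year, MAX(salary) AS max_salary FROM employees GROUP BY hire_year

Execution result:
hire_year | max_salary
2015 | 121741
2018 | 89162
2019 | 119354
2020 | 74061
2022 | 129706
2024 | 144765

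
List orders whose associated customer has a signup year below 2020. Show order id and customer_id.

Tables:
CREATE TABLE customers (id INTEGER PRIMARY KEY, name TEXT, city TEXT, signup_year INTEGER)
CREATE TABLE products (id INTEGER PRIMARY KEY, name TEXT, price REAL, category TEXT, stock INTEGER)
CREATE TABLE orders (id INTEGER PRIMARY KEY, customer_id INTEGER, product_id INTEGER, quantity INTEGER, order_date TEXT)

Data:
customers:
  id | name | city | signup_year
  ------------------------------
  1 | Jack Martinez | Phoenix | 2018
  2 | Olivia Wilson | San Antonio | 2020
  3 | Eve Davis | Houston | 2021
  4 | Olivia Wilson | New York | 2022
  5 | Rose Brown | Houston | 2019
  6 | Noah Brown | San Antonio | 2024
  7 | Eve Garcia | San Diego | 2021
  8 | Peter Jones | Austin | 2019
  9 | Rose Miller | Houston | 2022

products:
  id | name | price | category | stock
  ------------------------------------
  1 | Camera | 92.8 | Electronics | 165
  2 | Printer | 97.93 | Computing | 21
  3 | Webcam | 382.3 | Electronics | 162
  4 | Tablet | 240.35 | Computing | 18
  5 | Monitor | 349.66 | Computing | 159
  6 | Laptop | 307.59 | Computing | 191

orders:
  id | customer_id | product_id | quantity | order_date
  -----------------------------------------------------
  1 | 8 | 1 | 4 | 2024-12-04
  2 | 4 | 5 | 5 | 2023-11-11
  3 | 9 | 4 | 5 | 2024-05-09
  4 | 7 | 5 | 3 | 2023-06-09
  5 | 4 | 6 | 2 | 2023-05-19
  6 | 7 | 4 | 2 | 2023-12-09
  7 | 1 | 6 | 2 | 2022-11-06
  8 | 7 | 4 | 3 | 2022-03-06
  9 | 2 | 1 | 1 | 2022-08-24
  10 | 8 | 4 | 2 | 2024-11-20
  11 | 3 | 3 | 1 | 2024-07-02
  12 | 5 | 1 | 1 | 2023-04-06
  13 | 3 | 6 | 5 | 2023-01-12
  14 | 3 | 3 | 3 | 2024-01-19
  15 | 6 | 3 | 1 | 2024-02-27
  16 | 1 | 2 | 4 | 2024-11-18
SELECT id, customer_id FROM orders WHERE customer_id IN (SELECT id FROM customers WHERE signup_year < 2020)

Execution result:
id | customer_id
1 | 8
7 | 1
10 | 8
12 | 5
16 | 1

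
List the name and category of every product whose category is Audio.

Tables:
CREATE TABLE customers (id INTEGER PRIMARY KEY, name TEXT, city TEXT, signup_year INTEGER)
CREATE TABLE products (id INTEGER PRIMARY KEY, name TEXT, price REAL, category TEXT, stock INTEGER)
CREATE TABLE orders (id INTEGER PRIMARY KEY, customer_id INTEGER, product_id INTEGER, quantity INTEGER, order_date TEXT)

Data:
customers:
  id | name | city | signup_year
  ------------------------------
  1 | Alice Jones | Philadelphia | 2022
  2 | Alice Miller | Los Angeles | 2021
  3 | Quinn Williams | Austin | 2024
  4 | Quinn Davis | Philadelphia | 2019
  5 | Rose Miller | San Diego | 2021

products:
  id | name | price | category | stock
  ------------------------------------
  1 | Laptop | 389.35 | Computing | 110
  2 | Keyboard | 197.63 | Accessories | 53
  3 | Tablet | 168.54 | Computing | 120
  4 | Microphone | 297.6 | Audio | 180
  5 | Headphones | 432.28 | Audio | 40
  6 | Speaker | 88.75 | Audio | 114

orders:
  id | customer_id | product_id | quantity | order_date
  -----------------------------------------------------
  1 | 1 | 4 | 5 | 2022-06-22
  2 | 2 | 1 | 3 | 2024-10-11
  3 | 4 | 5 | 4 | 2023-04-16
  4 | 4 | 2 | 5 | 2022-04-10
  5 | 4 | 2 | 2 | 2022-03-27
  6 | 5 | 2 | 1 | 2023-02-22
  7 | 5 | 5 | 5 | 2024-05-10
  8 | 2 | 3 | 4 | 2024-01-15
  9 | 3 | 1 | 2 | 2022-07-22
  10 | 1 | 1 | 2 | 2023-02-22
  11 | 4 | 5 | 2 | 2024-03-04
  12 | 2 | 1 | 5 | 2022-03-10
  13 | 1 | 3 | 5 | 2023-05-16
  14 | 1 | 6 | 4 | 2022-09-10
SELECT name, category FROM products WHERE category = 'Audio'

Execution result:
name | category
Microphone | Audio
Headphones | Audio
Speaker | Audio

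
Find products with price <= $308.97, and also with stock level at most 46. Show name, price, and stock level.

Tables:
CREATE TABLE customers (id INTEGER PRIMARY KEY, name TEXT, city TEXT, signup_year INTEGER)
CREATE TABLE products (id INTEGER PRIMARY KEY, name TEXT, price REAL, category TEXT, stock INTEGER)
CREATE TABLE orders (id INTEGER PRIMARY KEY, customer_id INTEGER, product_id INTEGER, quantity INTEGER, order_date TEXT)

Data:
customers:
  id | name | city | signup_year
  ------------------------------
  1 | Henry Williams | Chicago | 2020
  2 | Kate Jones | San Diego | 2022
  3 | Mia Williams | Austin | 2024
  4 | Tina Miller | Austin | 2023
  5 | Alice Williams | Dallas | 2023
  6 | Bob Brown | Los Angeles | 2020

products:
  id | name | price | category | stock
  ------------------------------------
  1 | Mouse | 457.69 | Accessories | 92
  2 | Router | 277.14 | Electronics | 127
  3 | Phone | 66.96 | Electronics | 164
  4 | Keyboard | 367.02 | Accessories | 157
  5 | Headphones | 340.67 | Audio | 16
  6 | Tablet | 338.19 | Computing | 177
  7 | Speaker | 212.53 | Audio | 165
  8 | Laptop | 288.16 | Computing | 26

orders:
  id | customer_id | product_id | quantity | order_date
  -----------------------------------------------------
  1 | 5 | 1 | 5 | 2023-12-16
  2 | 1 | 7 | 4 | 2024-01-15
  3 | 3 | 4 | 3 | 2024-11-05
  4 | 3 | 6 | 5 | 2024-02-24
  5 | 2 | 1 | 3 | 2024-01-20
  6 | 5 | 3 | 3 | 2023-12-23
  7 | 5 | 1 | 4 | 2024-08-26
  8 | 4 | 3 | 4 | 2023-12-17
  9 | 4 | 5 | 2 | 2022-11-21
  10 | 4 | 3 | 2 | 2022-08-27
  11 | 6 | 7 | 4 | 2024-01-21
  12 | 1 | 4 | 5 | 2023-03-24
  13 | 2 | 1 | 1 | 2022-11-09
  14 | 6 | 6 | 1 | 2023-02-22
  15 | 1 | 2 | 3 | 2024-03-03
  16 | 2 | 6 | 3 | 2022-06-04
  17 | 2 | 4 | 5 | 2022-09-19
SELECT name, price, stock FROM products WHERE price <= 308.97 AND stock <= 46

Execution result:
name | price | stock
Laptop | 288.16 | 26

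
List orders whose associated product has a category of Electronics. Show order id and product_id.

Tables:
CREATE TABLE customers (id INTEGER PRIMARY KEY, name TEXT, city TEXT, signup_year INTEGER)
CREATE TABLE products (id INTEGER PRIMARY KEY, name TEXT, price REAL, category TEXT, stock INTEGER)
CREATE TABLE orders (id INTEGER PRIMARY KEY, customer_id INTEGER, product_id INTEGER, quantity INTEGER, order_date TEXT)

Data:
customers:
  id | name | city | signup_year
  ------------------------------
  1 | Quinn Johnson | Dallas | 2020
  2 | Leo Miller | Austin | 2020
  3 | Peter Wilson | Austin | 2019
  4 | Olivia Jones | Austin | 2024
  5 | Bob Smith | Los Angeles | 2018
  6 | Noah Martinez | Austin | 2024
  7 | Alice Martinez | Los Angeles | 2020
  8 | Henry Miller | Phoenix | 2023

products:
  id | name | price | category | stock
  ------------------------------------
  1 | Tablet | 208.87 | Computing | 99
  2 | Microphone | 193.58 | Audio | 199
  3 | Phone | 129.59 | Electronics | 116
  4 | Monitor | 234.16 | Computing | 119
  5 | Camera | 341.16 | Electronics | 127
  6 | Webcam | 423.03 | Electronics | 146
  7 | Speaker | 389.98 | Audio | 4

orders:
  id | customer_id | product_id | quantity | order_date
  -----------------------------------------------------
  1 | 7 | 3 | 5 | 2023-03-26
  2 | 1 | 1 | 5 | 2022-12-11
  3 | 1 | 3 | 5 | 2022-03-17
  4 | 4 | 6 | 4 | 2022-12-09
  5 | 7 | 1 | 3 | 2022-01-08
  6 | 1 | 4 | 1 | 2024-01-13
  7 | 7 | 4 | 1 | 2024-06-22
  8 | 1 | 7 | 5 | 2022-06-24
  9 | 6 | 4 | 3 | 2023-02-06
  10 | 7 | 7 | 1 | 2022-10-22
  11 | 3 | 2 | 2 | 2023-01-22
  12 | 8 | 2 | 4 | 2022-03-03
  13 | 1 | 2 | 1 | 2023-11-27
SELECT id, product_id FROM orders WHERE product_id IN (SELECT id FROM products WHERE category = 'Electronics')

Execution result:
id | product_id
1 | 3
3 | 3
4 | 6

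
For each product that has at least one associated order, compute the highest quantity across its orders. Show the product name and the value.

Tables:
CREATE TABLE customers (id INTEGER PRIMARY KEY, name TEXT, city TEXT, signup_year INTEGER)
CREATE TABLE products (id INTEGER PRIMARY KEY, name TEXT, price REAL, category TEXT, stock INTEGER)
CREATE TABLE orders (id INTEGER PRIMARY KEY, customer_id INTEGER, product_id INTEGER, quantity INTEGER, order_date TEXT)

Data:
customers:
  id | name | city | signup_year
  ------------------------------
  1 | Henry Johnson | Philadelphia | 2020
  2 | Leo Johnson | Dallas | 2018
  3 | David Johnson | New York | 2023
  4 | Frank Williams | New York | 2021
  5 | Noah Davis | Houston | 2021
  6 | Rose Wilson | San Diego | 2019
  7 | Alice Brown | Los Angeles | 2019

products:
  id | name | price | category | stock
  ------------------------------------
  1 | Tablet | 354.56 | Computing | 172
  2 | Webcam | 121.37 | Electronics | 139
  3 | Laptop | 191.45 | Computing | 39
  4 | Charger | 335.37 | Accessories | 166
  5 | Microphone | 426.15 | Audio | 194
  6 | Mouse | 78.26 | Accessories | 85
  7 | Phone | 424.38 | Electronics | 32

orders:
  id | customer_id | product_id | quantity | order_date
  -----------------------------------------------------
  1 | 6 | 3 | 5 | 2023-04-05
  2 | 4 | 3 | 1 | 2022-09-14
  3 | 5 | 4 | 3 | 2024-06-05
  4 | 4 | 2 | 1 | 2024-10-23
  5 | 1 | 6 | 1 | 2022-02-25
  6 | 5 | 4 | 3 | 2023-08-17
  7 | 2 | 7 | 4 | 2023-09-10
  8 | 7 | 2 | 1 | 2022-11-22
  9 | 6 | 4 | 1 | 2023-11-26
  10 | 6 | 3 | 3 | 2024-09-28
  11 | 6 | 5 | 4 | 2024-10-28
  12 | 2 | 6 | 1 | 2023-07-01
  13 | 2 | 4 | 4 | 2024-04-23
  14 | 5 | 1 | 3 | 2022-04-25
SELECT p.name, MAX(c.quantity) AS max_quantity FROM orders c JOIN products p ON c.product_id = p.id GROUP BY p.id, p.name

Execution result:
name | max_quantity
Tablet | 3
Webcam | 1
Laptop | 5
Charger | 4
Microphone | 4
Mouse | 1
Phone | 4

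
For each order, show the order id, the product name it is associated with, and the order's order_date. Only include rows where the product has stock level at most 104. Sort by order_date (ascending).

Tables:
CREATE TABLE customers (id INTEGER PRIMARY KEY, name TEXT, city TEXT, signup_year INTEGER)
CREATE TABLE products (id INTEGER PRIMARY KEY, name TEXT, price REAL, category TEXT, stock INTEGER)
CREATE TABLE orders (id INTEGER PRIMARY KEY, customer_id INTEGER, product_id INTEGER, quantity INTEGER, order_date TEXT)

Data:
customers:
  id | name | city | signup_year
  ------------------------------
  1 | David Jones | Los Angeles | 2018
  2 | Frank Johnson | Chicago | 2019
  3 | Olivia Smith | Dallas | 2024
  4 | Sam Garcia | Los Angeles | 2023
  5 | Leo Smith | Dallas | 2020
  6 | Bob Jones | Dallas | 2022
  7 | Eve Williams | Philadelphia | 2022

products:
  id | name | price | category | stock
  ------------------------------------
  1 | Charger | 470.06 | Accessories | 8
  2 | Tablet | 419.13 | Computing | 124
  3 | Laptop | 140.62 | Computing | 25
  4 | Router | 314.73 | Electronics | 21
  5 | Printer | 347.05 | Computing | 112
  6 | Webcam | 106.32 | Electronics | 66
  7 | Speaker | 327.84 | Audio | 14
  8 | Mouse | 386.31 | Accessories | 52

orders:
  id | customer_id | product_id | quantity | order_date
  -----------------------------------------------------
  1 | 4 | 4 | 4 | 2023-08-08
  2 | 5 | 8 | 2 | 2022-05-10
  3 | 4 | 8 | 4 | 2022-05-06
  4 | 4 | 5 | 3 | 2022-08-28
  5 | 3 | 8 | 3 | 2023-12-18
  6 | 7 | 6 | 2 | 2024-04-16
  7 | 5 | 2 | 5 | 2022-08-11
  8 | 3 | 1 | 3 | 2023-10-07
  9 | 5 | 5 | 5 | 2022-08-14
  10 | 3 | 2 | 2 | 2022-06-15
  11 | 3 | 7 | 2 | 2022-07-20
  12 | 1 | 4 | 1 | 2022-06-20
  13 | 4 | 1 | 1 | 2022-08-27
SELECT c.id, p.name AS product, c.order_date FROM orders c JOIN products p ON c.product_id = p.id WHERE p.stock <= 104 ORDER BY c.order_date ASC

Execution result:
id | product | order_date
3 | Mouse | 2022-05-06
2 | Mouse | 2022-05-10
12 | Router | 2022-06-20
11 | Speaker | 2022-07-20
13 | Charger | 2022-08-27
1 | Router | 2023-08-08
8 | Charger | 2023-10-07
5 | Mouse | 2023-12-18
6 | Webcam | 2024-04-16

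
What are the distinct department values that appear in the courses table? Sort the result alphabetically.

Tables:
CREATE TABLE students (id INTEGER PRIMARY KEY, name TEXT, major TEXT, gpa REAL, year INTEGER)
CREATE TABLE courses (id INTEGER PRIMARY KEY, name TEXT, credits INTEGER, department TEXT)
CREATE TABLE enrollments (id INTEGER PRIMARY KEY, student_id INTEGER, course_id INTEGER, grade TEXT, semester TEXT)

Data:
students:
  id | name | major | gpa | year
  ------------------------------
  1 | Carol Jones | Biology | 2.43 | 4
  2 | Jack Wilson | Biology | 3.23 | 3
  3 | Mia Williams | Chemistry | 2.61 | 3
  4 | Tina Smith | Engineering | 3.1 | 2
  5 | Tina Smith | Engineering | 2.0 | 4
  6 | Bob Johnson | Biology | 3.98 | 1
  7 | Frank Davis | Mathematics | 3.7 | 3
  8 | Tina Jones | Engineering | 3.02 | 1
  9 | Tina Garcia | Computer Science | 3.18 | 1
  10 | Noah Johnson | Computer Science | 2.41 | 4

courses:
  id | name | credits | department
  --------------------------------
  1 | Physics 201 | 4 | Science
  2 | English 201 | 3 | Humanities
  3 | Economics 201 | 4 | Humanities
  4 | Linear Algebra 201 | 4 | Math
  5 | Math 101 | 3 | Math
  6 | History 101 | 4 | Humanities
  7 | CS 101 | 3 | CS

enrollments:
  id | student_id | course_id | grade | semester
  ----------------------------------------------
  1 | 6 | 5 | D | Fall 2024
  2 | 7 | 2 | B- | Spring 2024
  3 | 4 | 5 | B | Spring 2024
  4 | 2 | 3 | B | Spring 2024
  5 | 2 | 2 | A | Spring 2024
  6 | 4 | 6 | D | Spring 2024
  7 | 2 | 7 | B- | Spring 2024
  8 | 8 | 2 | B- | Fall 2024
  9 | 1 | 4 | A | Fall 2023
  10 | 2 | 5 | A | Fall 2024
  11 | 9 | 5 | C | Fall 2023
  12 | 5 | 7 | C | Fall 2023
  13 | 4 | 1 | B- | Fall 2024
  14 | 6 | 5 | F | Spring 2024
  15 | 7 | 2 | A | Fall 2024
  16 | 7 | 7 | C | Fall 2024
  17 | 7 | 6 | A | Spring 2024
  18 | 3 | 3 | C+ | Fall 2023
SELECT DISTINCT department FROM courses ORDER BY department

Execution result:
department
CS
Humanities
Math
Science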